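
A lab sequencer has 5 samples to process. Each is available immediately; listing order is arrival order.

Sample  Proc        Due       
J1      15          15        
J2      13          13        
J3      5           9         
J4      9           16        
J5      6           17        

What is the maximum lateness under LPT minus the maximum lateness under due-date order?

8

LPT (decreasing processing time): J1 J2 J4 J5 J3.
J1: 0→15, due 15, lateness 0
J2: 15→28, due 13, lateness 15
J4: 28→37, due 16, lateness 21
J5: 37→43, due 17, lateness 26
J3: 43→48, due 9, lateness 39
Maximum = 39.
EDD (increasing due date): J3 J2 J1 J4 J5.
J3: 0→5, due 9, lateness -4
J2: 5→18, due 13, lateness 5
J1: 18→33, due 15, lateness 18
J4: 33→42, due 16, lateness 26
J5: 42→48, due 17, lateness 31
Maximum = 31.
Difference = 39 − 31 = 8.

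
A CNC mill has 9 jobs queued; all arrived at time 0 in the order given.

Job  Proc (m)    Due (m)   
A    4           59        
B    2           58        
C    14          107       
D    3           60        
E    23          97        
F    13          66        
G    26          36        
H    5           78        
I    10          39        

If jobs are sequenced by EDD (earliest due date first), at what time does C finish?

100

EDD (increasing due date): G I B A D F H E C.
G: 0→26
I: 26→36
B: 36→38
A: 38→42
D: 42→45
F: 45→58
H: 58→63
E: 63→86
C: 86→100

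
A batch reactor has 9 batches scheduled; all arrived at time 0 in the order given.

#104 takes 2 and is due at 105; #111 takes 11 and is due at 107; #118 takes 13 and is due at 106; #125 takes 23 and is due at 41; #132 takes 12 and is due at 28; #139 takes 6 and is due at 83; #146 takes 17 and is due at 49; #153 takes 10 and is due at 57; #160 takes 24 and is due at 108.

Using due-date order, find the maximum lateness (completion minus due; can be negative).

10

EDD (increasing due date): #132 #125 #146 #153 #139 #104 #118 #111 #160.
#132: 0→12, due 28, lateness -16
#125: 12→35, due 41, lateness -6
#146: 35→52, due 49, lateness 3
#153: 52→62, due 57, lateness 5
#139: 62→68, due 83, lateness -15
#104: 68→70, due 105, lateness -35
#118: 70→83, due 106, lateness -23
#111: 83→94, due 107, lateness -13
#160: 94→118, due 108, lateness 10
Maximum = 10.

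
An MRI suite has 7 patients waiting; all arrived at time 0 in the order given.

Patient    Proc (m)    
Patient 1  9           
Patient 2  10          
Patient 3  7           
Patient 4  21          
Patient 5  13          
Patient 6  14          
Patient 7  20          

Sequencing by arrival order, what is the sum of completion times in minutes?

329

FIFO (arrival order): Patient 1 Patient 2 Patient 3 Patient 4 Patient 5 Patient 6 Patient 7.
Patient 1: 0→9
Patient 2: 9→19
Patient 3: 19→26
Patient 4: 26→47
Patient 5: 47→60
Patient 6: 60→74
Patient 7: 74→94
Sum = 9+19+26+47+60+74+94 = 329.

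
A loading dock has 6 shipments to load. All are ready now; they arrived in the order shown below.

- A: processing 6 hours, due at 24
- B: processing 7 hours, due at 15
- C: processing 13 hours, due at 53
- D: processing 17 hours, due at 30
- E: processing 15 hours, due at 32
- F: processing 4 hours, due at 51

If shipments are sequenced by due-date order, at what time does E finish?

EDD (increasing due date): B A D E F C.
B: 0→7
A: 7→13
D: 13→30
E: 30→45

45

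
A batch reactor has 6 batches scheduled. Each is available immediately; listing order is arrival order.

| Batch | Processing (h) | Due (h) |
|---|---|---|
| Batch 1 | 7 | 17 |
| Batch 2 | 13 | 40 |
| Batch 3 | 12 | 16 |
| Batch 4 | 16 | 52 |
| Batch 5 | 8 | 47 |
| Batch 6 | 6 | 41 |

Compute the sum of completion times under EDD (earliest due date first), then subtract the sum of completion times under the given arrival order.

EDD (increasing due date): Batch 3 Batch 1 Batch 2 Batch 6 Batch 5 Batch 4.
Batch 3: 0→12
Batch 1: 12→19
Batch 2: 19→32
Batch 6: 32→38
Batch 5: 38→46
Batch 4: 46→62
Sum = 12+19+32+38+46+62 = 209.
FIFO (arrival order): Batch 1 Batch 2 Batch 3 Batch 4 Batch 5 Batch 6.
Batch 1: 0→7
Batch 2: 7→20
Batch 3: 20→32
Batch 4: 32→48
Batch 5: 48→56
Batch 6: 56→62
Sum = 7+20+32+48+56+62 = 225.
Difference = 209 − 225 = -16.

-16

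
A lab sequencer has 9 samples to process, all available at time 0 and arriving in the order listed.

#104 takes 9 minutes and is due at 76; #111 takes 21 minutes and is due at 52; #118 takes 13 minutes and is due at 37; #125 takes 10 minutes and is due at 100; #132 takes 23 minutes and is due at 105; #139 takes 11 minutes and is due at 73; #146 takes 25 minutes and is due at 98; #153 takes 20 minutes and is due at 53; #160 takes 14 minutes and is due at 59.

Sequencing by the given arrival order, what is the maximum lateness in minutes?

FIFO (arrival order): #104 #111 #118 #125 #132 #139 #146 #153 #160.
#104: 0→9, due 76, lateness -67
#111: 9→30, due 52, lateness -22
#118: 30→43, due 37, lateness 6
#125: 43→53, due 100, lateness -47
#132: 53→76, due 105, lateness -29
#139: 76→87, due 73, lateness 14
#146: 87→112, due 98, lateness 14
#153: 112→132, due 53, lateness 79
#160: 132→146, due 59, lateness 87
Maximum = 87.

87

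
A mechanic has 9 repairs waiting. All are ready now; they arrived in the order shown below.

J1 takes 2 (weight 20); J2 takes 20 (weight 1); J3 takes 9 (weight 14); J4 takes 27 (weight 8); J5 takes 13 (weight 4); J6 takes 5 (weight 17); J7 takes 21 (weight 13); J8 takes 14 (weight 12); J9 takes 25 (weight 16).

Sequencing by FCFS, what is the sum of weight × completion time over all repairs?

FIFO (arrival order): J1 J2 J3 J4 J5 J6 J7 J8 J9.
J1: finishes 2, weight 20, w·C = 40
J2: finishes 22, weight 1, w·C = 22
J3: finishes 31, weight 14, w·C = 434
J4: finishes 58, weight 8, w·C = 464
J5: finishes 71, weight 4, w·C = 284
J6: finishes 76, weight 17, w·C = 1292
J7: finishes 97, weight 13, w·C = 1261
J8: finishes 111, weight 12, w·C = 1332
J9: finishes 136, weight 16, w·C = 2176
Sum = 40+22+434+464+284+1292+1261+1332+2176 = 7305.

7305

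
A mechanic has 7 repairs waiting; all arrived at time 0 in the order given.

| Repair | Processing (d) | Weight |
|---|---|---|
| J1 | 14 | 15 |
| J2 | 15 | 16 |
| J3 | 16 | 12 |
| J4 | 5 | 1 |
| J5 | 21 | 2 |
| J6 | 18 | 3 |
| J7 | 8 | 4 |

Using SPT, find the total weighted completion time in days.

2252

SPT (increasing processing time): J4 J7 J1 J2 J3 J6 J5.
J4: finishes 5, weight 1, w·C = 5
J7: finishes 13, weight 4, w·C = 52
J1: finishes 27, weight 15, w·C = 405
J2: finishes 42, weight 16, w·C = 672
J3: finishes 58, weight 12, w·C = 696
J6: finishes 76, weight 3, w·C = 228
J5: finishes 97, weight 2, w·C = 194
Sum = 5+52+405+672+696+228+194 = 2252.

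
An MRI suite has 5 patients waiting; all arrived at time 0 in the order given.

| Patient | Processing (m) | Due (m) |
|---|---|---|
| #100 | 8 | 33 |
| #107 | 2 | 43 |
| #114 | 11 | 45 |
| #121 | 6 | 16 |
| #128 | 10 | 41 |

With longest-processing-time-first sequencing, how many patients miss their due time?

1

LPT (decreasing processing time): #114 #128 #100 #121 #107.
#114: 0→11, due 45, tardiness 0
#128: 11→21, due 41, tardiness 0
#100: 21→29, due 33, tardiness 0
#121: 29→35, due 16, tardiness 19
#107: 35→37, due 43, tardiness 0
Late patients: 1.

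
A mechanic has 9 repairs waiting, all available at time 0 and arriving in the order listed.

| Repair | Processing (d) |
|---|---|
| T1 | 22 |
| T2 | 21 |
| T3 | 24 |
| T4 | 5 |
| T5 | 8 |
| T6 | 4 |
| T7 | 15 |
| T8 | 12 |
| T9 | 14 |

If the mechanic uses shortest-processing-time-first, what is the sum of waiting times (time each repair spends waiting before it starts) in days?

SPT (increasing processing time): T6 T4 T5 T8 T9 T7 T2 T1 T3.
T6: waits 0, runs 0→4
T4: waits 4, runs 4→9
T5: waits 9, runs 9→17
T8: waits 17, runs 17→29
T9: waits 29, runs 29→43
T7: waits 43, runs 43→58
T2: waits 58, runs 58→79
T1: waits 79, runs 79→101
T3: waits 101, runs 101→125
Sum = 0+4+9+17+29+43+58+79+101 = 340.

340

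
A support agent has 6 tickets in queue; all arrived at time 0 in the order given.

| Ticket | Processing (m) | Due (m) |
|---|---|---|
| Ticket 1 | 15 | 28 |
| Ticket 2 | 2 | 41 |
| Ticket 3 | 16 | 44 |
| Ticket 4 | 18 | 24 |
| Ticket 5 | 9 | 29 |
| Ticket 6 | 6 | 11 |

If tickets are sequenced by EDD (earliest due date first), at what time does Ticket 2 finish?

EDD (increasing due date): Ticket 6 Ticket 4 Ticket 1 Ticket 5 Ticket 2 Ticket 3.
Ticket 6: 0→6
Ticket 4: 6→24
Ticket 1: 24→39
Ticket 5: 39→48
Ticket 2: 48→50

50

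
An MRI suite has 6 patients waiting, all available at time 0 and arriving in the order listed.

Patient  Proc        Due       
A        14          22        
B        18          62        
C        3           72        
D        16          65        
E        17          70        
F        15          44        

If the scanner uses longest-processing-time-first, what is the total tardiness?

LPT (decreasing processing time): B E D F A C.
B: 0→18, due 62, tardiness 0
E: 18→35, due 70, tardiness 0
D: 35→51, due 65, tardiness 0
F: 51→66, due 44, tardiness 22
A: 66→80, due 22, tardiness 58
C: 80→83, due 72, tardiness 11
Sum = 0+0+0+22+58+11 = 91.

91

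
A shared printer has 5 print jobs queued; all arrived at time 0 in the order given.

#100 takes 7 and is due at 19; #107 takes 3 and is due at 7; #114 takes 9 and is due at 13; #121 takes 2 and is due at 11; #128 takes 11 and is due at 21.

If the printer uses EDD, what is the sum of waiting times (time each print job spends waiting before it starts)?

43

EDD (increasing due date): #107 #121 #114 #100 #128.
#107: waits 0, runs 0→3
#121: waits 3, runs 3→5
#114: waits 5, runs 5→14
#100: waits 14, runs 14→21
#128: waits 21, runs 21→32
Sum = 0+3+5+14+21 = 43.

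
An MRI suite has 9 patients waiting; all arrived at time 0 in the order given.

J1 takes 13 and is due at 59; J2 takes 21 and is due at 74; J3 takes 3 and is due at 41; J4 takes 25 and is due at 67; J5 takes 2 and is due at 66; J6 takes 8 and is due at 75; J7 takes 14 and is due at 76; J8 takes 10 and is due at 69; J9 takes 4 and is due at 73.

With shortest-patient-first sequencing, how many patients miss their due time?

2

SPT (increasing processing time): J5 J3 J9 J6 J8 J1 J7 J2 J4.
J5: 0→2, due 66, tardiness 0
J3: 2→5, due 41, tardiness 0
J9: 5→9, due 73, tardiness 0
J6: 9→17, due 75, tardiness 0
J8: 17→27, due 69, tardiness 0
J1: 27→40, due 59, tardiness 0
J7: 40→54, due 76, tardiness 0
J2: 54→75, due 74, tardiness 1
J4: 75→100, due 67, tardiness 33
Late patients: 2.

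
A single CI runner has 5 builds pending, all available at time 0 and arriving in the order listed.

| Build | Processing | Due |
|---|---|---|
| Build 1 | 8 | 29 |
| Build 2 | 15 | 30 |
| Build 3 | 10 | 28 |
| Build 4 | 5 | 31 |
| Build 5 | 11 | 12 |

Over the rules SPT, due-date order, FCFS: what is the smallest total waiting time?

SPT (increasing processing time): Build 4 Build 1 Build 3 Build 5 Build 2.
Build 4: waits 0, runs 0→5
Build 1: waits 5, runs 5→13
Build 3: waits 13, runs 13→23
Build 5: waits 23, runs 23→34
Build 2: waits 34, runs 34→49
Sum = 0+5+13+23+34 = 75.
EDD (increasing due date): Build 5 Build 3 Build 1 Build 2 Build 4.
Build 5: waits 0, runs 0→11
Build 3: waits 11, runs 11→21
Build 1: waits 21, runs 21→29
Build 2: waits 29, runs 29→44
Build 4: waits 44, runs 44→49
Sum = 0+11+21+29+44 = 105.
FIFO (arrival order): Build 1 Build 2 Build 3 Build 4 Build 5.
Build 1: waits 0, runs 0→8
Build 2: waits 8, runs 8→23
Build 3: waits 23, runs 23→33
Build 4: waits 33, runs 33→38
Build 5: waits 38, runs 38→49
Sum = 0+8+23+33+38 = 102.
SPT 75, EDD 105, FIFO 102 → minimum 75.

75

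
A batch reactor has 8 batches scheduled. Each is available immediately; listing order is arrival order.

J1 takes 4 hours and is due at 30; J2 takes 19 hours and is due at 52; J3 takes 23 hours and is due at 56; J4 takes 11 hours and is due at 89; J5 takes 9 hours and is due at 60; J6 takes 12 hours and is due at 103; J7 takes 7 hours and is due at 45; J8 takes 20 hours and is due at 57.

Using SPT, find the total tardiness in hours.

SPT (increasing processing time): J1 J7 J5 J4 J6 J2 J8 J3.
J1: 0→4, due 30, tardiness 0
J7: 4→11, due 45, tardiness 0
J5: 11→20, due 60, tardiness 0
J4: 20→31, due 89, tardiness 0
J6: 31→43, due 103, tardiness 0
J2: 43→62, due 52, tardiness 10
J8: 62→82, due 57, tardiness 25
J3: 82→105, due 56, tardiness 49
Sum = 0+0+0+0+0+10+25+49 = 84.

84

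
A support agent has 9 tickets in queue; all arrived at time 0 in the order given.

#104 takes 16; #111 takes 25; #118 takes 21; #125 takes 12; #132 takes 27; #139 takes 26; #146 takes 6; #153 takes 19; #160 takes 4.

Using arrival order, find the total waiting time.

FIFO (arrival order): #104 #111 #118 #125 #132 #139 #146 #153 #160.
#104: waits 0, runs 0→16
#111: waits 16, runs 16→41
#118: waits 41, runs 41→62
#125: waits 62, runs 62→74
#132: waits 74, runs 74→101
#139: waits 101, runs 101→127
#146: waits 127, runs 127→133
#153: waits 133, runs 133→152
#160: waits 152, runs 152→156
Sum = 0+16+41+62+74+101+127+133+152 = 706.

706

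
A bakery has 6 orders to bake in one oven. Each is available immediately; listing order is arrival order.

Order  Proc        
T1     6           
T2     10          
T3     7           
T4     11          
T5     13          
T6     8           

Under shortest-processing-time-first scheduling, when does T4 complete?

42

SPT (increasing processing time): T1 T3 T6 T2 T4 T5.
T1: 0→6
T3: 6→13
T6: 13→21
T2: 21→31
T4: 31→42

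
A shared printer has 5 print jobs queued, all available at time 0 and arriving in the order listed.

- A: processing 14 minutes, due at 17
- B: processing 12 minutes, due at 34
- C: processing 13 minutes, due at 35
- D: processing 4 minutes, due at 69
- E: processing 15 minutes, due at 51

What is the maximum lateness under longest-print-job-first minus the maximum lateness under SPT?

-6

LPT (decreasing processing time): E A C B D.
E: 0→15, due 51, lateness -36
A: 15→29, due 17, lateness 12
C: 29→42, due 35, lateness 7
B: 42→54, due 34, lateness 20
D: 54→58, due 69, lateness -11
Maximum = 20.
SPT (increasing processing time): D B C A E.
D: 0→4, due 69, lateness -65
B: 4→16, due 34, lateness -18
C: 16→29, due 35, lateness -6
A: 29→43, due 17, lateness 26
E: 43→58, due 51, lateness 7
Maximum = 26.
Difference = 20 − 26 = -6.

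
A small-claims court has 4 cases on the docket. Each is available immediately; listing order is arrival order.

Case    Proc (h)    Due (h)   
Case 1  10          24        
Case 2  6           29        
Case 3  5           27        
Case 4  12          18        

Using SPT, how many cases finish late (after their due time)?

SPT (increasing processing time): Case 3 Case 2 Case 1 Case 4.
Case 3: 0→5, due 27, tardiness 0
Case 2: 5→11, due 29, tardiness 0
Case 1: 11→21, due 24, tardiness 0
Case 4: 21→33, due 18, tardiness 15
Late cases: 1.

1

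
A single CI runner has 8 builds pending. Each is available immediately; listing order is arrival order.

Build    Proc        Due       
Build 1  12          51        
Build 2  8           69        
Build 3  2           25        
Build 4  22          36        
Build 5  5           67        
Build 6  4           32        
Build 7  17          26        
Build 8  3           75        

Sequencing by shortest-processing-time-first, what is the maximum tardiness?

37

SPT (increasing processing time): Build 3 Build 8 Build 6 Build 5 Build 2 Build 1 Build 7 Build 4.
Build 3: 0→2, due 25, tardiness 0
Build 8: 2→5, due 75, tardiness 0
Build 6: 5→9, due 32, tardiness 0
Build 5: 9→14, due 67, tardiness 0
Build 2: 14→22, due 69, tardiness 0
Build 1: 22→34, due 51, tardiness 0
Build 7: 34→51, due 26, tardiness 25
Build 4: 51→73, due 36, tardiness 37
Maximum = 37.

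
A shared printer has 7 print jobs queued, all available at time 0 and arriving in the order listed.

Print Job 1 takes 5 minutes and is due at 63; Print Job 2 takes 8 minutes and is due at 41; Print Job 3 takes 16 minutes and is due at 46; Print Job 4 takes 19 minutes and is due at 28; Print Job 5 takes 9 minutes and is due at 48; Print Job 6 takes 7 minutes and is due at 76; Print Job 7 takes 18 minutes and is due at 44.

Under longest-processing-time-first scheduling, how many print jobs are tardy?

5

LPT (decreasing processing time): Print Job 4 Print Job 7 Print Job 3 Print Job 5 Print Job 2 Print Job 6 Print Job 1.
Print Job 4: 0→19, due 28, tardiness 0
Print Job 7: 19→37, due 44, tardiness 0
Print Job 3: 37→53, due 46, tardiness 7
Print Job 5: 53→62, due 48, tardiness 14
Print Job 2: 62→70, due 41, tardiness 29
Print Job 6: 70→77, due 76, tardiness 1
Print Job 1: 77→82, due 63, tardiness 19
Late print jobs: 5.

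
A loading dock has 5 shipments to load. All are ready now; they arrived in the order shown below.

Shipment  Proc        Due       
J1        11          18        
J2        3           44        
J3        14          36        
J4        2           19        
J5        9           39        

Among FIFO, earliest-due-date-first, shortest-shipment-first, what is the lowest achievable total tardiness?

FIFO (arrival order): J1 J2 J3 J4 J5.
J1: 0→11, due 18, tardiness 0
J2: 11→14, due 44, tardiness 0
J3: 14→28, due 36, tardiness 0
J4: 28→30, due 19, tardiness 11
J5: 30→39, due 39, tardiness 0
Sum = 0+0+0+11+0 = 11.
EDD (increasing due date): J1 J4 J3 J5 J2.
J1: 0→11, due 18, tardiness 0
J4: 11→13, due 19, tardiness 0
J3: 13→27, due 36, tardiness 0
J5: 27→36, due 39, tardiness 0
J2: 36→39, due 44, tardiness 0
Sum = 0+0+0+0+0 = 0.
SPT (increasing processing time): J4 J2 J5 J1 J3.
J4: 0→2, due 19, tardiness 0
J2: 2→5, due 44, tardiness 0
J5: 5→14, due 39, tardiness 0
J1: 14→25, due 18, tardiness 7
J3: 25→39, due 36, tardiness 3
Sum = 0+0+0+7+3 = 10.
FIFO 11, EDD 0, SPT 10 → minimum 0.

0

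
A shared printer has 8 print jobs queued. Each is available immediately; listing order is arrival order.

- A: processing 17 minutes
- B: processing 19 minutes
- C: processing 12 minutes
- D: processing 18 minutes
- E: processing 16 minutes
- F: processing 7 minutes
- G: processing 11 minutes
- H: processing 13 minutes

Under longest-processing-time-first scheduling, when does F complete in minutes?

LPT (decreasing processing time): B D A E H C G F.
B: 0→19
D: 19→37
A: 37→54
E: 54→70
H: 70→83
C: 83→95
G: 95→106
F: 106→113

113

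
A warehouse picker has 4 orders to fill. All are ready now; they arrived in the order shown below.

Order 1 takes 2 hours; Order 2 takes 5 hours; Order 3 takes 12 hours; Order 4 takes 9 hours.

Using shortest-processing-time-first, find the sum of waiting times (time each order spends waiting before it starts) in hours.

SPT (increasing processing time): Order 1 Order 2 Order 4 Order 3.
Order 1: waits 0, runs 0→2
Order 2: waits 2, runs 2→7
Order 4: waits 7, runs 7→16
Order 3: waits 16, runs 16→28
Sum = 0+2+7+16 = 25.

25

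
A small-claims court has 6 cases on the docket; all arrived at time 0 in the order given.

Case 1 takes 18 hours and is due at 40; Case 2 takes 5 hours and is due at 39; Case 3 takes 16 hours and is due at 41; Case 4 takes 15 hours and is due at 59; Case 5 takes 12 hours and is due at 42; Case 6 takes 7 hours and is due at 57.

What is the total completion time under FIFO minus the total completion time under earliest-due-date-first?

24

FIFO (arrival order): Case 1 Case 2 Case 3 Case 4 Case 5 Case 6.
Case 1: 0→18
Case 2: 18→23
Case 3: 23→39
Case 4: 39→54
Case 5: 54→66
Case 6: 66→73
Sum = 18+23+39+54+66+73 = 273.
EDD (increasing due date): Case 2 Case 1 Case 3 Case 5 Case 6 Case 4.
Case 2: 0→5
Case 1: 5→23
Case 3: 23→39
Case 5: 39→51
Case 6: 51→58
Case 4: 58→73
Sum = 5+23+39+51+58+73 = 249.
Difference = 273 − 249 = 24.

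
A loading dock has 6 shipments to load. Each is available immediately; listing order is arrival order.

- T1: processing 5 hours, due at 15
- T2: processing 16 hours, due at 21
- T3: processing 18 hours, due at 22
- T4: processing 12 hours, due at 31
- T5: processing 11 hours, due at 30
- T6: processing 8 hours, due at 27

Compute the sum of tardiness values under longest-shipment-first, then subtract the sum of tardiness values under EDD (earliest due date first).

LPT (decreasing processing time): T3 T2 T4 T5 T6 T1.
T3: 0→18, due 22, tardiness 0
T2: 18→34, due 21, tardiness 13
T4: 34→46, due 31, tardiness 15
T5: 46→57, due 30, tardiness 27
T6: 57→65, due 27, tardiness 38
T1: 65→70, due 15, tardiness 55
Sum = 0+13+15+27+38+55 = 148.
EDD (increasing due date): T1 T2 T3 T6 T5 T4.
T1: 0→5, due 15, tardiness 0
T2: 5→21, due 21, tardiness 0
T3: 21→39, due 22, tardiness 17
T6: 39→47, due 27, tardiness 20
T5: 47→58, due 30, tardiness 28
T4: 58→70, due 31, tardiness 39
Sum = 0+0+17+20+28+39 = 104.
Difference = 148 − 104 = 44.

44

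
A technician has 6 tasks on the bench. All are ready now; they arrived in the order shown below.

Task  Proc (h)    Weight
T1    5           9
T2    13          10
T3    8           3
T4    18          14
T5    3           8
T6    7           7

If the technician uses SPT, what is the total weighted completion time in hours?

SPT (increasing processing time): T5 T1 T6 T3 T2 T4.
T5: finishes 3, weight 8, w·C = 24
T1: finishes 8, weight 9, w·C = 72
T6: finishes 15, weight 7, w·C = 105
T3: finishes 23, weight 3, w·C = 69
T2: finishes 36, weight 10, w·C = 360
T4: finishes 54, weight 14, w·C = 756
Sum = 24+72+105+69+360+756 = 1386.

1386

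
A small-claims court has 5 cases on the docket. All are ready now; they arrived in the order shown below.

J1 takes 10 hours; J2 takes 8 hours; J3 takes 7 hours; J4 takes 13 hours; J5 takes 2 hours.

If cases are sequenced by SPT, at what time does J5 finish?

2

SPT (increasing processing time): J5 J3 J2 J1 J4.
J5: 0→2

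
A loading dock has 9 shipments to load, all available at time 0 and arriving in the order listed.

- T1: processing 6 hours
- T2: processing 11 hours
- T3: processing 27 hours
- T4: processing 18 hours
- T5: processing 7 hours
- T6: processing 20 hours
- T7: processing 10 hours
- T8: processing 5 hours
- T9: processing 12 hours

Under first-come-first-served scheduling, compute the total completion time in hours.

606

FIFO (arrival order): T1 T2 T3 T4 T5 T6 T7 T8 T9.
T1: 0→6
T2: 6→17
T3: 17→44
T4: 44→62
T5: 62→69
T6: 69→89
T7: 89→99
T8: 99→104
T9: 104→116
Sum = 6+17+44+62+69+89+99+104+116 = 606.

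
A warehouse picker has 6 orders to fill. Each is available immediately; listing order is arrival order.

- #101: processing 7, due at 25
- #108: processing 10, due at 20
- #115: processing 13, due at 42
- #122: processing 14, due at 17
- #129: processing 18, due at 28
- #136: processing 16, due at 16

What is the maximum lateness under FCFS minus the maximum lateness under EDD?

FIFO (arrival order): #101 #108 #115 #122 #129 #136.
#101: 0→7, due 25, lateness -18
#108: 7→17, due 20, lateness -3
#115: 17→30, due 42, lateness -12
#122: 30→44, due 17, lateness 27
#129: 44→62, due 28, lateness 34
#136: 62→78, due 16, lateness 62
Maximum = 62.
EDD (increasing due date): #136 #122 #108 #101 #129 #115.
#136: 0→16, due 16, lateness 0
#122: 16→30, due 17, lateness 13
#108: 30→40, due 20, lateness 20
#101: 40→47, due 25, lateness 22
#129: 47→65, due 28, lateness 37
#115: 65→78, due 42, lateness 36
Maximum = 37.
Difference = 62 − 37 = 25.

25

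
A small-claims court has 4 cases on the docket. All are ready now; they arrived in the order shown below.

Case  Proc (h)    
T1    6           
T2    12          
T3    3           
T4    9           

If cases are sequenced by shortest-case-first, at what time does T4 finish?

SPT (increasing processing time): T3 T1 T4 T2.
T3: 0→3
T1: 3→9
T4: 9→18

18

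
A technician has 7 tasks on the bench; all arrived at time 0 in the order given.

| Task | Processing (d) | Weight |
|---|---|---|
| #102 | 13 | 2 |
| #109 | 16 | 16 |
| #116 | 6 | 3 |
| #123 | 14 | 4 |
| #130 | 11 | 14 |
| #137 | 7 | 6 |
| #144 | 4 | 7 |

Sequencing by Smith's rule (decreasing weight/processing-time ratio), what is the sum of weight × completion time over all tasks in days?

1468

WSPT (decreasing weight/processing-time ratio): #144 #130 #109 #137 #116 #123 #102.
#144: finishes 4, weight 7, w·C = 28
#130: finishes 15, weight 14, w·C = 210
#109: finishes 31, weight 16, w·C = 496
#137: finishes 38, weight 6, w·C = 228
#116: finishes 44, weight 3, w·C = 132
#123: finishes 58, weight 4, w·C = 232
#102: finishes 71, weight 2, w·C = 142
Sum = 28+210+496+228+132+232+142 = 1468.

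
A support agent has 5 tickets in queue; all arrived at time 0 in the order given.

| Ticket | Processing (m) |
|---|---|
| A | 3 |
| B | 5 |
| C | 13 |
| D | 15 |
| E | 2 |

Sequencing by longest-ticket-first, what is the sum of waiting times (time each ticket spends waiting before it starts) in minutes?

LPT (decreasing processing time): D C B A E.
D: waits 0, runs 0→15
C: waits 15, runs 15→28
B: waits 28, runs 28→33
A: waits 33, runs 33→36
E: waits 36, runs 36→38
Sum = 0+15+28+33+36 = 112.

112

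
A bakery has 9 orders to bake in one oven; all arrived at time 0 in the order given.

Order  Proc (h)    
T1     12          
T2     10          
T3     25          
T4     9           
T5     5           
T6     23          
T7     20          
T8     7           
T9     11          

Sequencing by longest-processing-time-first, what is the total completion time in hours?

LPT (decreasing processing time): T3 T6 T7 T1 T9 T2 T4 T8 T5.
T3: 0→25
T6: 25→48
T7: 48→68
T1: 68→80
T9: 80→91
T2: 91→101
T4: 101→110
T8: 110→117
T5: 117→122
Sum = 25+48+68+80+91+101+110+117+122 = 762.

762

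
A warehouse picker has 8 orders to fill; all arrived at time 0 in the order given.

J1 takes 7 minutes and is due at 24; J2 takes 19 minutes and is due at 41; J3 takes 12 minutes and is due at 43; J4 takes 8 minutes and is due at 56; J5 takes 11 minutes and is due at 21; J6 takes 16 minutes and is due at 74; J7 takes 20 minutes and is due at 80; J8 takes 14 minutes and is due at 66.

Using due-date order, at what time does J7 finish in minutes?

EDD (increasing due date): J5 J1 J2 J3 J4 J8 J6 J7.
J5: 0→11
J1: 11→18
J2: 18→37
J3: 37→49
J4: 49→57
J8: 57→71
J6: 71→87
J7: 87→107

107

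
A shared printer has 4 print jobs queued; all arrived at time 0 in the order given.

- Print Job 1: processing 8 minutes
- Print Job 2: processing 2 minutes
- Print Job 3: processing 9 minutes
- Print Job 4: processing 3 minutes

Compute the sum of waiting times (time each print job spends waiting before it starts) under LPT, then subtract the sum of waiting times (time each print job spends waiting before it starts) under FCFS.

9

LPT (decreasing processing time): Print Job 3 Print Job 1 Print Job 4 Print Job 2.
Print Job 3: waits 0, runs 0→9
Print Job 1: waits 9, runs 9→17
Print Job 4: waits 17, runs 17→20
Print Job 2: waits 20, runs 20→22
Sum = 0+9+17+20 = 46.
FIFO (arrival order): Print Job 1 Print Job 2 Print Job 3 Print Job 4.
Print Job 1: waits 0, runs 0→8
Print Job 2: waits 8, runs 8→10
Print Job 3: waits 10, runs 10→19
Print Job 4: waits 19, runs 19→22
Sum = 0+8+10+19 = 37.
Difference = 46 − 37 = 9.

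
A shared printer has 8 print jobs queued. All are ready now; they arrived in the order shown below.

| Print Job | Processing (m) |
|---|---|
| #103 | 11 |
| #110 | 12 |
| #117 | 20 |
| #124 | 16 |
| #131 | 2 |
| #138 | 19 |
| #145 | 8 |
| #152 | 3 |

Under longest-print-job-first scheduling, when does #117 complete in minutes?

LPT (decreasing processing time): #117 #138 #124 #110 #103 #145 #152 #131.
#117: 0→20

20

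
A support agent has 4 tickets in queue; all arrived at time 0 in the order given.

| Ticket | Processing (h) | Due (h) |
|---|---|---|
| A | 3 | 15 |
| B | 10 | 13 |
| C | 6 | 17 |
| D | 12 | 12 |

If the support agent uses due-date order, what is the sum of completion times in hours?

EDD (increasing due date): D B A C.
D: 0→12
B: 12→22
A: 22→25
C: 25→31
Sum = 12+22+25+31 = 90.

90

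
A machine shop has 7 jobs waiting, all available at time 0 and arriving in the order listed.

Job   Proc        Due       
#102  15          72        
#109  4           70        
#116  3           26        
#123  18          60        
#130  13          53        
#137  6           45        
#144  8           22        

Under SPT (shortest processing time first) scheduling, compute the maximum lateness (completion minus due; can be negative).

SPT (increasing processing time): #116 #109 #137 #144 #130 #102 #123.
#116: 0→3, due 26, lateness -23
#109: 3→7, due 70, lateness -63
#137: 7→13, due 45, lateness -32
#144: 13→21, due 22, lateness -1
#130: 21→34, due 53, lateness -19
#102: 34→49, due 72, lateness -23
#123: 49→67, due 60, lateness 7
Maximum = 7.

7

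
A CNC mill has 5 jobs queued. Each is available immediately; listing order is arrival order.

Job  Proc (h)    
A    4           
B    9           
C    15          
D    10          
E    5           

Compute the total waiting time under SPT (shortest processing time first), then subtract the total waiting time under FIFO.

SPT (increasing processing time): A E B D C.
A: waits 0, runs 0→4
E: waits 4, runs 4→9
B: waits 9, runs 9→18
D: waits 18, runs 18→28
C: waits 28, runs 28→43
Sum = 0+4+9+18+28 = 59.
FIFO (arrival order): A B C D E.
A: waits 0, runs 0→4
B: waits 4, runs 4→13
C: waits 13, runs 13→28
D: waits 28, runs 28→38
E: waits 38, runs 38→43
Sum = 0+4+13+28+38 = 83.
Difference = 59 − 83 = -24.

-24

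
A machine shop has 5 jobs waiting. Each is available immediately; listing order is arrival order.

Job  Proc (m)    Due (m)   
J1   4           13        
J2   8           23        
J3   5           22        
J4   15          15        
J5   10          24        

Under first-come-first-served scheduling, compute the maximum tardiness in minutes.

FIFO (arrival order): J1 J2 J3 J4 J5.
J1: 0→4, due 13, tardiness 0
J2: 4→12, due 23, tardiness 0
J3: 12→17, due 22, tardiness 0
J4: 17→32, due 15, tardiness 17
J5: 32→42, due 24, tardiness 18
Maximum = 18.

18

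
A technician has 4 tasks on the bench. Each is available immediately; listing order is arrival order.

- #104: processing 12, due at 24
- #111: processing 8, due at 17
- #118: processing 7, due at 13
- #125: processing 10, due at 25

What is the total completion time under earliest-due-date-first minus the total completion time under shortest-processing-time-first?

2

EDD (increasing due date): #118 #111 #104 #125.
#118: 0→7
#111: 7→15
#104: 15→27
#125: 27→37
Sum = 7+15+27+37 = 86.
SPT (increasing processing time): #118 #111 #125 #104.
#118: 0→7
#111: 7→15
#125: 15→25
#104: 25→37
Sum = 7+15+25+37 = 84.
Difference = 86 − 84 = 2.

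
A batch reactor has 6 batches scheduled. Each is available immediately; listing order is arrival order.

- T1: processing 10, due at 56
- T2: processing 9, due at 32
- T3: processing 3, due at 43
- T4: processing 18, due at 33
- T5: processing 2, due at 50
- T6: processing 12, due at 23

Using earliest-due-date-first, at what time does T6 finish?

EDD (increasing due date): T6 T2 T4 T3 T5 T1.
T6: 0→12

12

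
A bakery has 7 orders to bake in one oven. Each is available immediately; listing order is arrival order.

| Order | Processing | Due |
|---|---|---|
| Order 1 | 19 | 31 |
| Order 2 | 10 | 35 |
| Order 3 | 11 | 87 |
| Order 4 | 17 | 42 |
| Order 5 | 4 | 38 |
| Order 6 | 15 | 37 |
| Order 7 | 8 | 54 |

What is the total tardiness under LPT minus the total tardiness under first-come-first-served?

LPT (decreasing processing time): Order 1 Order 4 Order 6 Order 3 Order 2 Order 7 Order 5.
Order 1: 0→19, due 31, tardiness 0
Order 4: 19→36, due 42, tardiness 0
Order 6: 36→51, due 37, tardiness 14
Order 3: 51→62, due 87, tardiness 0
Order 2: 62→72, due 35, tardiness 37
Order 7: 72→80, due 54, tardiness 26
Order 5: 80→84, due 38, tardiness 46
Sum = 0+0+14+0+37+26+46 = 123.
FIFO (arrival order): Order 1 Order 2 Order 3 Order 4 Order 5 Order 6 Order 7.
Order 1: 0→19, due 31, tardiness 0
Order 2: 19→29, due 35, tardiness 0
Order 3: 29→40, due 87, tardiness 0
Order 4: 40→57, due 42, tardiness 15
Order 5: 57→61, due 38, tardiness 23
Order 6: 61→76, due 37, tardiness 39
Order 7: 76→84, due 54, tardiness 30
Sum = 0+0+0+15+23+39+30 = 107.
Difference = 123 − 107 = 16.

16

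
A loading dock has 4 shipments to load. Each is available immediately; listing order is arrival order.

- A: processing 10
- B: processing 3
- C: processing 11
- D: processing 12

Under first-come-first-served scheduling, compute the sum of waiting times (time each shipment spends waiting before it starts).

47

FIFO (arrival order): A B C D.
A: waits 0, runs 0→10
B: waits 10, runs 10→13
C: waits 13, runs 13→24
D: waits 24, runs 24→36
Sum = 0+10+13+24 = 47.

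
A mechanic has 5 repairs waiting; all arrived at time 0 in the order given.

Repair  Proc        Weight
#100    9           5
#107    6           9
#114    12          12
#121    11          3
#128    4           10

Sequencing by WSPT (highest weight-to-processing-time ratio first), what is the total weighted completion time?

675

WSPT (decreasing weight/processing-time ratio): #128 #107 #114 #100 #121.
#128: finishes 4, weight 10, w·C = 40
#107: finishes 10, weight 9, w·C = 90
#114: finishes 22, weight 12, w·C = 264
#100: finishes 31, weight 5, w·C = 155
#121: finishes 42, weight 3, w·C = 126
Sum = 40+90+264+155+126 = 675.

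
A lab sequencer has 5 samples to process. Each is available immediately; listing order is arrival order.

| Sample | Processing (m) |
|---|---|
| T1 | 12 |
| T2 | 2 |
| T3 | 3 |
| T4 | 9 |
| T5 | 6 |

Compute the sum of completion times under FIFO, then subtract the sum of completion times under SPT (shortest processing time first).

FIFO (arrival order): T1 T2 T3 T4 T5.
T1: 0→12
T2: 12→14
T3: 14→17
T4: 17→26
T5: 26→32
Sum = 12+14+17+26+32 = 101.
SPT (increasing processing time): T2 T3 T5 T4 T1.
T2: 0→2
T3: 2→5
T5: 5→11
T4: 11→20
T1: 20→32
Sum = 2+5+11+20+32 = 70.
Difference = 101 − 70 = 31.

31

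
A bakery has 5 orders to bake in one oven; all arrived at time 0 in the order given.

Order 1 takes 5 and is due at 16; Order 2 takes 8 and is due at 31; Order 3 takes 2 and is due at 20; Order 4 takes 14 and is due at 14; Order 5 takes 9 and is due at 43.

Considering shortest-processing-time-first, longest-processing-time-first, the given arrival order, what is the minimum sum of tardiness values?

15

SPT (increasing processing time): Order 3 Order 1 Order 2 Order 5 Order 4.
Order 3: 0→2, due 20, tardiness 0
Order 1: 2→7, due 16, tardiness 0
Order 2: 7→15, due 31, tardiness 0
Order 5: 15→24, due 43, tardiness 0
Order 4: 24→38, due 14, tardiness 24
Sum = 0+0+0+0+24 = 24.
LPT (decreasing processing time): Order 4 Order 5 Order 2 Order 1 Order 3.
Order 4: 0→14, due 14, tardiness 0
Order 5: 14→23, due 43, tardiness 0
Order 2: 23→31, due 31, tardiness 0
Order 1: 31→36, due 16, tardiness 20
Order 3: 36→38, due 20, tardiness 18
Sum = 0+0+0+20+18 = 38.
FIFO (arrival order): Order 1 Order 2 Order 3 Order 4 Order 5.
Order 1: 0→5, due 16, tardiness 0
Order 2: 5→13, due 31, tardiness 0
Order 3: 13→15, due 20, tardiness 0
Order 4: 15→29, due 14, tardiness 15
Order 5: 29→38, due 43, tardiness 0
Sum = 0+0+0+15+0 = 15.
SPT 24, LPT 38, FIFO 15 → minimum 15.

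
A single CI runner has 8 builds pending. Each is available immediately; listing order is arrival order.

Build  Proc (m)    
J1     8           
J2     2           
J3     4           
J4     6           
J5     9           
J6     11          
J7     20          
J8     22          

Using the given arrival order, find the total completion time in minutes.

FIFO (arrival order): J1 J2 J3 J4 J5 J6 J7 J8.
J1: 0→8
J2: 8→10
J3: 10→14
J4: 14→20
J5: 20→29
J6: 29→40
J7: 40→60
J8: 60→82
Sum = 8+10+14+20+29+40+60+82 = 263.

263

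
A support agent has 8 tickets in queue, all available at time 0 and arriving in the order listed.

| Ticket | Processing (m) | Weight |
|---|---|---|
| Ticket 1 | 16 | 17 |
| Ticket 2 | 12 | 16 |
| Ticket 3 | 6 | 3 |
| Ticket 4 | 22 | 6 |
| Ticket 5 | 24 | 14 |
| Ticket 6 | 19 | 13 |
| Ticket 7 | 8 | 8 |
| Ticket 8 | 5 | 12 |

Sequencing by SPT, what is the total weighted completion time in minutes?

4494

SPT (increasing processing time): Ticket 8 Ticket 3 Ticket 7 Ticket 2 Ticket 1 Ticket 6 Ticket 4 Ticket 5.
Ticket 8: finishes 5, weight 12, w·C = 60
Ticket 3: finishes 11, weight 3, w·C = 33
Ticket 7: finishes 19, weight 8, w·C = 152
Ticket 2: finishes 31, weight 16, w·C = 496
Ticket 1: finishes 47, weight 17, w·C = 799
Ticket 6: finishes 66, weight 13, w·C = 858
Ticket 4: finishes 88, weight 6, w·C = 528
Ticket 5: finishes 112, weight 14, w·C = 1568
Sum = 60+33+152+496+799+858+528+1568 = 4494.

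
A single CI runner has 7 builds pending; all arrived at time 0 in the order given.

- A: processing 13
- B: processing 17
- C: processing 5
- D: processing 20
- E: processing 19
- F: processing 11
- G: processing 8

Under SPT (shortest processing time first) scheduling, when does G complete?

13

SPT (increasing processing time): C G F A B E D.
C: 0→5
G: 5→13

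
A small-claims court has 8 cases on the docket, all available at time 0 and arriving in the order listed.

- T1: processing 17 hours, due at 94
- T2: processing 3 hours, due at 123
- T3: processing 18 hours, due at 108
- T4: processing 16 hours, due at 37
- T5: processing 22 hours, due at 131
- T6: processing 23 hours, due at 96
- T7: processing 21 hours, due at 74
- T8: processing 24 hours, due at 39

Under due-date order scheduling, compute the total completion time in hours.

681

EDD (increasing due date): T4 T8 T7 T1 T6 T3 T2 T5.
T4: 0→16
T8: 16→40
T7: 40→61
T1: 61→78
T6: 78→101
T3: 101→119
T2: 119→122
T5: 122→144
Sum = 16+40+61+78+101+119+122+144 = 681.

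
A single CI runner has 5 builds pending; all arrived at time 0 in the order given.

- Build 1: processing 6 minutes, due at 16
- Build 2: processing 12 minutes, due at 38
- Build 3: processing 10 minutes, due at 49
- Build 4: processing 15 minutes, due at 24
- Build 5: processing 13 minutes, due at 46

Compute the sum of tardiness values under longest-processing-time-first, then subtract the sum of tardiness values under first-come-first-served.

14

LPT (decreasing processing time): Build 4 Build 5 Build 2 Build 3 Build 1.
Build 4: 0→15, due 24, tardiness 0
Build 5: 15→28, due 46, tardiness 0
Build 2: 28→40, due 38, tardiness 2
Build 3: 40→50, due 49, tardiness 1
Build 1: 50→56, due 16, tardiness 40
Sum = 0+0+2+1+40 = 43.
FIFO (arrival order): Build 1 Build 2 Build 3 Build 4 Build 5.
Build 1: 0→6, due 16, tardiness 0
Build 2: 6→18, due 38, tardiness 0
Build 3: 18→28, due 49, tardiness 0
Build 4: 28→43, due 24, tardiness 19
Build 5: 43→56, due 46, tardiness 10
Sum = 0+0+0+19+10 = 29.
Difference = 43 − 29 = 14.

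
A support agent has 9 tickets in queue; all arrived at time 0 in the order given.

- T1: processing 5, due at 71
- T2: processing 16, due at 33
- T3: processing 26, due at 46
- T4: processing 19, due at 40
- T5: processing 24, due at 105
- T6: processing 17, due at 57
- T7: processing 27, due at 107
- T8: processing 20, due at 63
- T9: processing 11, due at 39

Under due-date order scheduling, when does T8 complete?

EDD (increasing due date): T2 T9 T4 T3 T6 T8 T1 T5 T7.
T2: 0→16
T9: 16→27
T4: 27→46
T3: 46→72
T6: 72→89
T8: 89→109

109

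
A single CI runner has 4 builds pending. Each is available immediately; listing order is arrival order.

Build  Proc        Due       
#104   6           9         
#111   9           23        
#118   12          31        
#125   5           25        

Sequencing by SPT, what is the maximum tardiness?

2

SPT (increasing processing time): #125 #104 #111 #118.
#125: 0→5, due 25, tardiness 0
#104: 5→11, due 9, tardiness 2
#111: 11→20, due 23, tardiness 0
#118: 20→32, due 31, tardiness 1
Maximum = 2.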